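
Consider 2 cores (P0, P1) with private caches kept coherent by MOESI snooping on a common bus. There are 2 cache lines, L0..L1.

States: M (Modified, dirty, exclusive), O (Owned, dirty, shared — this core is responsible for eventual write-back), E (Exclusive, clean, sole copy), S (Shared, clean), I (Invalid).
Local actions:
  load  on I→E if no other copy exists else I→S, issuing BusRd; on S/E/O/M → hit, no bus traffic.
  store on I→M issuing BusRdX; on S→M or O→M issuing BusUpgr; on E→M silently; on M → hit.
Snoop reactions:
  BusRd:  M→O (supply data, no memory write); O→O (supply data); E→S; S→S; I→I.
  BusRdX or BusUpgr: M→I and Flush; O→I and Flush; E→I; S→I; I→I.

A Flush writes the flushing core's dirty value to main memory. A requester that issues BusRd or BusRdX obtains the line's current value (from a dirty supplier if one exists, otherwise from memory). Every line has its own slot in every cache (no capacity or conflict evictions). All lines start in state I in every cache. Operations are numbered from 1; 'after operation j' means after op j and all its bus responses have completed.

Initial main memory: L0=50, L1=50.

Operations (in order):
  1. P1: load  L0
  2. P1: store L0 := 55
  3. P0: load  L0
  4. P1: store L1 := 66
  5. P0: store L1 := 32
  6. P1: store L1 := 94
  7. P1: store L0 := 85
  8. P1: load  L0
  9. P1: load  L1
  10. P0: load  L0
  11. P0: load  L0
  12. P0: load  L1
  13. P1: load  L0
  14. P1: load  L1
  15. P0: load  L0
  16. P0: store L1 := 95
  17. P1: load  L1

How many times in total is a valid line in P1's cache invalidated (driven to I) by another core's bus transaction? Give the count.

invalidations = 2

1. P1: load  L0  bus=[BusRd]  L0: P0=I P1=E  mem[L0]=50
2. P1: store L0 := 55  bus=[-]  L0: P0=I P1=M  mem[L0]=50
3. P0: load  L0  bus=[BusRd]  L0: P0=S P1=O  mem[L0]=50
4. P1: store L1 := 66  bus=[BusRdX]  L1: P0=I P1=M  mem[L1]=50
5. P0: store L1 := 32  bus=[BusRdX,Flush]  L1: P0=M P1=I  mem[L1]=66
6. P1: store L1 := 94  bus=[BusRdX,Flush]  L1: P0=I P1=M  mem[L1]=32
7. P1: store L0 := 85  bus=[BusUpgr]  L0: P0=I P1=M  mem[L0]=50
8. P1: load  L0  bus=[-]  L0: P0=I P1=M  mem[L0]=50
9. P1: load  L1  bus=[-]  L1: P0=I P1=M  mem[L1]=32
10. P0: load  L0  bus=[BusRd]  L0: P0=S P1=O  mem[L0]=50
11. P0: load  L0  bus=[-]  L0: P0=S P1=O  mem[L0]=50
12. P0: load  L1  bus=[BusRd]  L1: P0=S P1=O  mem[L1]=32
13. P1: load  L0  bus=[-]  L0: P0=S P1=O  mem[L0]=50
14. P1: load  L1  bus=[-]  L1: P0=S P1=O  mem[L1]=32
15. P0: load  L0  bus=[-]  L0: P0=S P1=O  mem[L0]=50
16. P0: store L1 := 95  bus=[BusUpgr,Flush]  L1: P0=M P1=I  mem[L1]=94
17. P1: load  L1  bus=[BusRd]  L1: P0=O P1=S  mem[L1]=94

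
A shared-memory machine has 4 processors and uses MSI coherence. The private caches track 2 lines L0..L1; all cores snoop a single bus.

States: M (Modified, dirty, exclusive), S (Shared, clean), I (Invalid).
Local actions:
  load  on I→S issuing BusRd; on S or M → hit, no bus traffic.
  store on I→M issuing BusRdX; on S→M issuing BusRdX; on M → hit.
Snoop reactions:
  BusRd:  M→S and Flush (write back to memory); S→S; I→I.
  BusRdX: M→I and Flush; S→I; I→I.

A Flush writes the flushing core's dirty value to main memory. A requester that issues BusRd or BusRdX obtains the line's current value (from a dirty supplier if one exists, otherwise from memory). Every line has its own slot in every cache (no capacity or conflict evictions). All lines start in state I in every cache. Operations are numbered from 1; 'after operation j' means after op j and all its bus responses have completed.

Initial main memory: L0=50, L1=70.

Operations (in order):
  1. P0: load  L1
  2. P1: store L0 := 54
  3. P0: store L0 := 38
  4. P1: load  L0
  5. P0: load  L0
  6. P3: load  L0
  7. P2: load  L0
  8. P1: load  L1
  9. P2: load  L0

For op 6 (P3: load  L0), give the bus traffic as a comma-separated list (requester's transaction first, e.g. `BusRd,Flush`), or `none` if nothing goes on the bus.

step 1: P0: load  L1  ⟶  SIII  (L1)  txn=BusRd  M[L1]=70
step 2: P1: store L0 := 54  ⟶  IMII  (L0)  txn=BusRdX  M[L0]=50
step 3: P0: store L0 := 38  ⟶  MIII  (L0)  txn=BusRdX+Flush  M[L0]=54
step 4: P1: load  L0  ⟶  SSII  (L0)  txn=BusRd+Flush  M[L0]=38
step 5: P0: load  L0  ⟶  SSII  (L0)  txn=∅  M[L0]=38
step 6: P3: load  L0  ⟶  SSIS  (L0)  txn=BusRd  M[L0]=38
step 7: P2: load  L0  ⟶  SSSS  (L0)  txn=BusRd  M[L0]=38
step 8: P1: load  L1  ⟶  SSII  (L1)  txn=BusRd  M[L1]=70
step 9: P2: load  L0  ⟶  SSSS  (L0)  txn=∅  M[L0]=38

bus = BusRd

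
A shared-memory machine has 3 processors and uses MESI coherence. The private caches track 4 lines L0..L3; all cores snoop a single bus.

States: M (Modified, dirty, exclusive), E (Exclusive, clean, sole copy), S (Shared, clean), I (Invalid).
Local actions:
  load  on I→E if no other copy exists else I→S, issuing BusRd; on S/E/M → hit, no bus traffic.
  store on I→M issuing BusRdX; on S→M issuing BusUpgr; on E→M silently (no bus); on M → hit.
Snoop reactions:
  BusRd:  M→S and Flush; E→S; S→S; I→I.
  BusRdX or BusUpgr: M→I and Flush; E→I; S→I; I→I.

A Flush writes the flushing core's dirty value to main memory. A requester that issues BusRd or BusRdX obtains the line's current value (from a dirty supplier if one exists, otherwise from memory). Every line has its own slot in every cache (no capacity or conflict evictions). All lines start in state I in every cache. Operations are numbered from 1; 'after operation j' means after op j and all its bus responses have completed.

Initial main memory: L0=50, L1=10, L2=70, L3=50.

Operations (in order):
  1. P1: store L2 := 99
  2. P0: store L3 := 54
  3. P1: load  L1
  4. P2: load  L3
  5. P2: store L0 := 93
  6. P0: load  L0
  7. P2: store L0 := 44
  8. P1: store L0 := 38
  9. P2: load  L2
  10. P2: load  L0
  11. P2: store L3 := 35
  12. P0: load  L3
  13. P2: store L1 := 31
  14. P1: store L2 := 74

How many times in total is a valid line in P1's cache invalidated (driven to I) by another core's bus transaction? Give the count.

1. P1: store L2 := 99  bus=[BusRdX]  L2: P0=I P1=M P2=I  mem[L2]=70
2. P0: store L3 := 54  bus=[BusRdX]  L3: P0=M P1=I P2=I  mem[L3]=50
3. P1: load  L1  bus=[BusRd]  L1: P0=I P1=E P2=I  mem[L1]=10
4. P2: load  L3  bus=[BusRd,Flush]  L3: P0=S P1=I P2=S  mem[L3]=54
5. P2: store L0 := 93  bus=[BusRdX]  L0: P0=I P1=I P2=M  mem[L0]=50
6. P0: load  L0  bus=[BusRd,Flush]  L0: P0=S P1=I P2=S  mem[L0]=93
7. P2: store L0 := 44  bus=[BusUpgr]  L0: P0=I P1=I P2=M  mem[L0]=93
8. P1: store L0 := 38  bus=[BusRdX,Flush]  L0: P0=I P1=M P2=I  mem[L0]=44
9. P2: load  L2  bus=[BusRd,Flush]  L2: P0=I P1=S P2=S  mem[L2]=99
10. P2: load  L0  bus=[BusRd,Flush]  L0: P0=I P1=S P2=S  mem[L0]=38
11. P2: store L3 := 35  bus=[BusUpgr]  L3: P0=I P1=I P2=M  mem[L3]=54
12. P0: load  L3  bus=[BusRd,Flush]  L3: P0=S P1=I P2=S  mem[L3]=35
13. P2: store L1 := 31  bus=[BusRdX]  L1: P0=I P1=I P2=M  mem[L1]=10
14. P1: store L2 := 74  bus=[BusUpgr]  L2: P0=I P1=M P2=I  mem[L2]=99

invalidations = 1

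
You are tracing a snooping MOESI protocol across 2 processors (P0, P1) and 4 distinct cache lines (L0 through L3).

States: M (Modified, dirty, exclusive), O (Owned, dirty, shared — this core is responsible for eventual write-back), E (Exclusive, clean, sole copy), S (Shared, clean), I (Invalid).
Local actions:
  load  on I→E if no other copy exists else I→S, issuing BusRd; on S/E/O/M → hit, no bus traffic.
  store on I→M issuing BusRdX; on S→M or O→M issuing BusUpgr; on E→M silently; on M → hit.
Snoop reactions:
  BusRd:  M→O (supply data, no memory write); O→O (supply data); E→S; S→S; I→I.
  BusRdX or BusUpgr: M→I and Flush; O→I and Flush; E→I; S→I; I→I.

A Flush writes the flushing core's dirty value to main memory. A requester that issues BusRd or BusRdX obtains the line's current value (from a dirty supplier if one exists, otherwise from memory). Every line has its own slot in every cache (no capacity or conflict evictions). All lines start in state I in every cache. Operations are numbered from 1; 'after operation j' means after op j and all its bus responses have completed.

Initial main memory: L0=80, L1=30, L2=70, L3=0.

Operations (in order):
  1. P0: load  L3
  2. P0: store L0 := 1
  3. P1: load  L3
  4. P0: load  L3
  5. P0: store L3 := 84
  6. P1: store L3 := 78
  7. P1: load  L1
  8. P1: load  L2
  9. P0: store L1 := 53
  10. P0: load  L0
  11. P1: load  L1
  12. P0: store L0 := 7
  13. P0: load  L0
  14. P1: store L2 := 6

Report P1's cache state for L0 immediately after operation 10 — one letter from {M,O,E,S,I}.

state = I

step 1: P0: load  L3  ⟶  EI  (L3)  txn=BusRd  M[L3]=0
step 2: P0: store L0 := 1  ⟶  MI  (L0)  txn=BusRdX  M[L0]=80
step 3: P1: load  L3  ⟶  SS  (L3)  txn=BusRd  M[L3]=0
step 4: P0: load  L3  ⟶  SS  (L3)  txn=∅  M[L3]=0
step 5: P0: store L3 := 84  ⟶  MI  (L3)  txn=BusUpgr  M[L3]=0
step 6: P1: store L3 := 78  ⟶  IM  (L3)  txn=BusRdX+Flush  M[L3]=84
step 7: P1: load  L1  ⟶  IE  (L1)  txn=BusRd  M[L1]=30
step 8: P1: load  L2  ⟶  IE  (L2)  txn=BusRd  M[L2]=70
step 9: P0: store L1 := 53  ⟶  MI  (L1)  txn=BusRdX  M[L1]=30
step 10: P0: load  L0  ⟶  MI  (L0)  txn=∅  M[L0]=80
step 11: P1: load  L1  ⟶  OS  (L1)  txn=BusRd  M[L1]=30
step 12: P0: store L0 := 7  ⟶  MI  (L0)  txn=∅  M[L0]=80
step 13: P0: load  L0  ⟶  MI  (L0)  txn=∅  M[L0]=80
step 14: P1: store L2 := 6  ⟶  IM  (L2)  txn=∅  M[L2]=70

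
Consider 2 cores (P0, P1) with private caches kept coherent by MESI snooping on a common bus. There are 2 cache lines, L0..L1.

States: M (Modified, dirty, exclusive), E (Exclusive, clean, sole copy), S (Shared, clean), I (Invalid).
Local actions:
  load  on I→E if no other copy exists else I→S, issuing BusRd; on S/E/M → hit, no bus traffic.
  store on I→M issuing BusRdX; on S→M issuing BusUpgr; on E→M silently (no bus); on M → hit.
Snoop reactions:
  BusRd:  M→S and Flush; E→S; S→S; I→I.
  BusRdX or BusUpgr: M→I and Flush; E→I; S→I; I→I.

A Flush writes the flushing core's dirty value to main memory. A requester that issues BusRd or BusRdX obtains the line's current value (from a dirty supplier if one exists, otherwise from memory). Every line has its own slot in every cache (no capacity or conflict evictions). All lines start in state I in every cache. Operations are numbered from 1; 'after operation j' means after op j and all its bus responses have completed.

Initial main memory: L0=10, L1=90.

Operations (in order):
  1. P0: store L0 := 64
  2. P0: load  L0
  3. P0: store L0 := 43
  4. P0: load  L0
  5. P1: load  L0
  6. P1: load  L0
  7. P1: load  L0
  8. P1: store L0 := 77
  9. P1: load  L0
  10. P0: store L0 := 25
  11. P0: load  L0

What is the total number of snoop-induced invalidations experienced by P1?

invalidations = 1

step 1: P0: store L0 := 64  ⟶  MI  (L0)  txn=BusRdX  M[L0]=10
step 2: P0: load  L0  ⟶  MI  (L0)  txn=∅  M[L0]=10
step 3: P0: store L0 := 43  ⟶  MI  (L0)  txn=∅  M[L0]=10
step 4: P0: load  L0  ⟶  MI  (L0)  txn=∅  M[L0]=10
step 5: P1: load  L0  ⟶  SS  (L0)  txn=BusRd+Flush  M[L0]=43
step 6: P1: load  L0  ⟶  SS  (L0)  txn=∅  M[L0]=43
step 7: P1: load  L0  ⟶  SS  (L0)  txn=∅  M[L0]=43
step 8: P1: store L0 := 77  ⟶  IM  (L0)  txn=BusUpgr  M[L0]=43
step 9: P1: load  L0  ⟶  IM  (L0)  txn=∅  M[L0]=43
step 10: P0: store L0 := 25  ⟶  MI  (L0)  txn=BusRdX+Flush  M[L0]=77
step 11: P0: load  L0  ⟶  MI  (L0)  txn=∅  M[L0]=77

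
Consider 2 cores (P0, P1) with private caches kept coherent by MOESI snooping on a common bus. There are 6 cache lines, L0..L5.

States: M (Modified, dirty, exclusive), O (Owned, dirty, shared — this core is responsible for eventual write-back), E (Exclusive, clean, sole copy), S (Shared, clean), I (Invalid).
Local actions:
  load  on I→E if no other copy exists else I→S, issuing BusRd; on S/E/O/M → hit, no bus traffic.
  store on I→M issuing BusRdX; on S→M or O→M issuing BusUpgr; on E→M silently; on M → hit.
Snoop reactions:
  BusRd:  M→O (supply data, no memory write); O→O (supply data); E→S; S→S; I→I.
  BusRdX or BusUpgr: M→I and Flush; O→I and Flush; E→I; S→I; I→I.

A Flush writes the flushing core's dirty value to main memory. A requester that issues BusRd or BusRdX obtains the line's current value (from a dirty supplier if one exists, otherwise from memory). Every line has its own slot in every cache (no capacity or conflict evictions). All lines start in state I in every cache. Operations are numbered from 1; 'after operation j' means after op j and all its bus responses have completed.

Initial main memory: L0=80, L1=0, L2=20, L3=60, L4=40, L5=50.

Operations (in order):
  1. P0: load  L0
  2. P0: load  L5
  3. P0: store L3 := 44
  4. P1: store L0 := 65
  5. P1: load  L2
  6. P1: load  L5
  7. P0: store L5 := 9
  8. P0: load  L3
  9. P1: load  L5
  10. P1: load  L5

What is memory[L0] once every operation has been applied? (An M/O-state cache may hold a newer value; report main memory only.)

  op1 P0: load  L0 → E/I on L0; bus BusRd; mem=80
  op2 P0: load  L5 → E/I on L5; bus BusRd; mem=50
  op3 P0: store L3 := 44 → M/I on L3; bus BusRdX; mem=60
  op4 P1: store L0 := 65 → I/M on L0; bus BusRdX; mem=80
  op5 P1: load  L2 → I/E on L2; bus BusRd; mem=20
  op6 P1: load  L5 → S/S on L5; bus BusRd; mem=50
  op7 P0: store L5 := 9 → M/I on L5; bus BusUpgr; mem=50
  op8 P0: load  L3 → M/I on L3; bus (none); mem=60
  op9 P1: load  L5 → O/S on L5; bus BusRd; mem=50
  op10 P1: load  L5 → O/S on L5; bus (none); mem=50

memory[L0] = 80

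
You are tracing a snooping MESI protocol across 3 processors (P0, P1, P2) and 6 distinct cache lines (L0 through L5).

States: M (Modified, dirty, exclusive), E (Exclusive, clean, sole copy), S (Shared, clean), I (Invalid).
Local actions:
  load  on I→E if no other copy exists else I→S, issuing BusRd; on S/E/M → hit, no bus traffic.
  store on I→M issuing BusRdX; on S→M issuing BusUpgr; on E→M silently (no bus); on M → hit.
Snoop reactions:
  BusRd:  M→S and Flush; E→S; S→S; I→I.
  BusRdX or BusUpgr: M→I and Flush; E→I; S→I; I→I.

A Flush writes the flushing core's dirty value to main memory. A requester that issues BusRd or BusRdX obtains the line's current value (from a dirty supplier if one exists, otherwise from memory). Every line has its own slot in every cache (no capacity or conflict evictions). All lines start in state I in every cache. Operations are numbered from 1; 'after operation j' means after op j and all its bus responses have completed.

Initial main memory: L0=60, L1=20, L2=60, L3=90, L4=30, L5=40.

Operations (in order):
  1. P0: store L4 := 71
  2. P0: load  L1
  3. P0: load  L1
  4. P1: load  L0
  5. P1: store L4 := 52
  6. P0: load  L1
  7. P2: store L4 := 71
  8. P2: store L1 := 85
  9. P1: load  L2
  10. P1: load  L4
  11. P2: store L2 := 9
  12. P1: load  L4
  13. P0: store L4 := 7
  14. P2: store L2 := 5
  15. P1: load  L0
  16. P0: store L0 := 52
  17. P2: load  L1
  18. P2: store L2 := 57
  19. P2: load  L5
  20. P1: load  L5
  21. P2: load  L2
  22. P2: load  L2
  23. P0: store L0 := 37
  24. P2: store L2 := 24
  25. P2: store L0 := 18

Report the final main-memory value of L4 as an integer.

memory[L4] = 71

step 1: P0: store L4 := 71  ⟶  MII  (L4)  txn=BusRdX  M[L4]=30
step 2: P0: load  L1  ⟶  EII  (L1)  txn=BusRd  M[L1]=20
step 3: P0: load  L1  ⟶  EII  (L1)  txn=∅  M[L1]=20
step 4: P1: load  L0  ⟶  IEI  (L0)  txn=BusRd  M[L0]=60
step 5: P1: store L4 := 52  ⟶  IMI  (L4)  txn=BusRdX+Flush  M[L4]=71
step 6: P0: load  L1  ⟶  EII  (L1)  txn=∅  M[L1]=20
step 7: P2: store L4 := 71  ⟶  IIM  (L4)  txn=BusRdX+Flush  M[L4]=52
step 8: P2: store L1 := 85  ⟶  IIM  (L1)  txn=BusRdX  M[L1]=20
step 9: P1: load  L2  ⟶  IEI  (L2)  txn=BusRd  M[L2]=60
step 10: P1: load  L4  ⟶  ISS  (L4)  txn=BusRd+Flush  M[L4]=71
step 11: P2: store L2 := 9  ⟶  IIM  (L2)  txn=BusRdX  M[L2]=60
step 12: P1: load  L4  ⟶  ISS  (L4)  txn=∅  M[L4]=71
step 13: P0: store L4 := 7  ⟶  MII  (L4)  txn=BusRdX  M[L4]=71
step 14: P2: store L2 := 5  ⟶  IIM  (L2)  txn=∅  M[L2]=60
step 15: P1: load  L0  ⟶  IEI  (L0)  txn=∅  M[L0]=60
step 16: P0: store L0 := 52  ⟶  MII  (L0)  txn=BusRdX  M[L0]=60
step 17: P2: load  L1  ⟶  IIM  (L1)  txn=∅  M[L1]=20
step 18: P2: store L2 := 57  ⟶  IIM  (L2)  txn=∅  M[L2]=60
step 19: P2: load  L5  ⟶  IIE  (L5)  txn=BusRd  M[L5]=40
step 20: P1: load  L5  ⟶  ISS  (L5)  txn=BusRd  M[L5]=40
step 21: P2: load  L2  ⟶  IIM  (L2)  txn=∅  M[L2]=60
step 22: P2: load  L2  ⟶  IIM  (L2)  txn=∅  M[L2]=60
step 23: P0: store L0 := 37  ⟶  MII  (L0)  txn=∅  M[L0]=60
step 24: P2: store L2 := 24  ⟶  IIM  (L2)  txn=∅  M[L2]=60
step 25: P2: store L0 := 18  ⟶  IIM  (L0)  txn=BusRdX+Flush  M[L0]=37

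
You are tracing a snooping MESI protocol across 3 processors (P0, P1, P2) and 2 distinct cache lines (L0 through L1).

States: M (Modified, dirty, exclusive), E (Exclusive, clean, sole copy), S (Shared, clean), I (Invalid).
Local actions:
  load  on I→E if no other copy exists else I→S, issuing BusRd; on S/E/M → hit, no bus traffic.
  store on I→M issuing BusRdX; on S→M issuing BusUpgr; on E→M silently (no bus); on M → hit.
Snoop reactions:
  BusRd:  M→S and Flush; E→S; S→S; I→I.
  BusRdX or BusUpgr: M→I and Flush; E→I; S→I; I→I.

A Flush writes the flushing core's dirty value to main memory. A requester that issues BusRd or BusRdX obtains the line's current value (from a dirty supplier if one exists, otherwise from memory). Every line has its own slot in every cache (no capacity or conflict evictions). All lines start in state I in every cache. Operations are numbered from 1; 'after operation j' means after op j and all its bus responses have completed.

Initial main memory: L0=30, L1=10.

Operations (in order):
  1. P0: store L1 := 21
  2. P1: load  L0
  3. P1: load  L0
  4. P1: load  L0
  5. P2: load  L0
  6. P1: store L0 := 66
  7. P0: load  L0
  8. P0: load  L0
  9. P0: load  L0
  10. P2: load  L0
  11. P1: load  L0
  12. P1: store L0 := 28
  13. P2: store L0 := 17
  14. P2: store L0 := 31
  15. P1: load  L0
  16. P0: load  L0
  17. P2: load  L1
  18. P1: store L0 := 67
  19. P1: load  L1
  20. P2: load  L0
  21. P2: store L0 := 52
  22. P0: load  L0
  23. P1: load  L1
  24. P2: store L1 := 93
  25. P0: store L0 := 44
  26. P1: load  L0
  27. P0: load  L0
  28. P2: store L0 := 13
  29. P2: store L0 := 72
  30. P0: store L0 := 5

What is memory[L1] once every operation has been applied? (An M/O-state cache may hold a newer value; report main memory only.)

memory[L1] = 21

step 1: P0: store L1 := 21  ⟶  MII  (L1)  txn=BusRdX  M[L1]=10
step 2: P1: load  L0  ⟶  IEI  (L0)  txn=BusRd  M[L0]=30
step 3: P1: load  L0  ⟶  IEI  (L0)  txn=∅  M[L0]=30
step 4: P1: load  L0  ⟶  IEI  (L0)  txn=∅  M[L0]=30
step 5: P2: load  L0  ⟶  ISS  (L0)  txn=BusRd  M[L0]=30
step 6: P1: store L0 := 66  ⟶  IMI  (L0)  txn=BusUpgr  M[L0]=30
step 7: P0: load  L0  ⟶  SSI  (L0)  txn=BusRd+Flush  M[L0]=66
step 8: P0: load  L0  ⟶  SSI  (L0)  txn=∅  M[L0]=66
step 9: P0: load  L0  ⟶  SSI  (L0)  txn=∅  M[L0]=66
step 10: P2: load  L0  ⟶  SSS  (L0)  txn=BusRd  M[L0]=66
step 11: P1: load  L0  ⟶  SSS  (L0)  txn=∅  M[L0]=66
step 12: P1: store L0 := 28  ⟶  IMI  (L0)  txn=BusUpgr  M[L0]=66
step 13: P2: store L0 := 17  ⟶  IIM  (L0)  txn=BusRdX+Flush  M[L0]=28
step 14: P2: store L0 := 31  ⟶  IIM  (L0)  txn=∅  M[L0]=28
step 15: P1: load  L0  ⟶  ISS  (L0)  txn=BusRd+Flush  M[L0]=31
step 16: P0: load  L0  ⟶  SSS  (L0)  txn=BusRd  M[L0]=31
step 17: P2: load  L1  ⟶  SIS  (L1)  txn=BusRd+Flush  M[L1]=21
step 18: P1: store L0 := 67  ⟶  IMI  (L0)  txn=BusUpgr  M[L0]=31
step 19: P1: load  L1  ⟶  SSS  (L1)  txn=BusRd  M[L1]=21
step 20: P2: load  L0  ⟶  ISS  (L0)  txn=BusRd+Flush  M[L0]=67
step 21: P2: store L0 := 52  ⟶  IIM  (L0)  txn=BusUpgr  M[L0]=67
step 22: P0: load  L0  ⟶  SIS  (L0)  txn=BusRd+Flush  M[L0]=52
step 23: P1: load  L1  ⟶  SSS  (L1)  txn=∅  M[L1]=21
step 24: P2: store L1 := 93  ⟶  IIM  (L1)  txn=BusUpgr  M[L1]=21
step 25: P0: store L0 := 44  ⟶  MII  (L0)  txn=BusUpgr  M[L0]=52
step 26: P1: load  L0  ⟶  SSI  (L0)  txn=BusRd+Flush  M[L0]=44
step 27: P0: load  L0  ⟶  SSI  (L0)  txn=∅  M[L0]=44
step 28: P2: store L0 := 13  ⟶  IIM  (L0)  txn=BusRdX  M[L0]=44
step 29: P2: store L0 := 72  ⟶  IIM  (L0)  txn=∅  M[L0]=44
step 30: P0: store L0 := 5  ⟶  MII  (L0)  txn=BusRdX+Flush  M[L0]=72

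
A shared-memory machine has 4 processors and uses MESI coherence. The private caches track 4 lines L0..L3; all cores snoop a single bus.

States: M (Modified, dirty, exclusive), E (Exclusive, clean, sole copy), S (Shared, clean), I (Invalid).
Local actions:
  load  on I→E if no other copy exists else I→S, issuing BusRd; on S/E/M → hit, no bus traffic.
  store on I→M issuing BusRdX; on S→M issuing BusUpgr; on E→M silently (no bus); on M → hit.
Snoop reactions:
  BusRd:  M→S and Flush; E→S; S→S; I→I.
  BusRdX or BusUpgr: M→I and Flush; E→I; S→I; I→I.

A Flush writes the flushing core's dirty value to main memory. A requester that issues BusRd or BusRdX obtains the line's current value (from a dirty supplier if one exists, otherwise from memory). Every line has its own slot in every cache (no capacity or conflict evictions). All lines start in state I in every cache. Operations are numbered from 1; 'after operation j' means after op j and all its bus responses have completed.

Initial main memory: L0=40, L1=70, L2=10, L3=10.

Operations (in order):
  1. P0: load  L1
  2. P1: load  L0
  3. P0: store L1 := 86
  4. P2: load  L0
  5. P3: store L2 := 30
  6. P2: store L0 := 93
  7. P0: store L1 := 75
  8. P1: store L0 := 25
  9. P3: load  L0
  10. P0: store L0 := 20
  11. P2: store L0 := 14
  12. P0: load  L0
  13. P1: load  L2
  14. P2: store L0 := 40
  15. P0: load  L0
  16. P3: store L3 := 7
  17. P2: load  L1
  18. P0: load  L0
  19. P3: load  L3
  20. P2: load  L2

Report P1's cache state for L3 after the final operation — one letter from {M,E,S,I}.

state = I

[1] P0: load  L1 | P0:E(70), P1:I, P2:I, P3:I | bus: BusRd
[2] P1: load  L0 | P0:I, P1:E(40), P2:I, P3:I | bus: BusRd
[3] P0: store L1 := 86 | P0:M(86), P1:I, P2:I, P3:I | bus: none
[4] P2: load  L0 | P0:I, P1:S(40), P2:S(40), P3:I | bus: BusRd
[5] P3: store L2 := 30 | P0:I, P1:I, P2:I, P3:M(30) | bus: BusRdX
[6] P2: store L0 := 93 | P0:I, P1:I, P2:M(93), P3:I | bus: BusUpgr
[7] P0: store L1 := 75 | P0:M(75), P1:I, P2:I, P3:I | bus: none
[8] P1: store L0 := 25 | P0:I, P1:M(25), P2:I, P3:I | bus: BusRdX,Flush
[9] P3: load  L0 | P0:I, P1:S(25), P2:I, P3:S(25) | bus: BusRd,Flush
[10] P0: store L0 := 20 | P0:M(20), P1:I, P2:I, P3:I | bus: BusRdX
[11] P2: store L0 := 14 | P0:I, P1:I, P2:M(14), P3:I | bus: BusRdX,Flush
[12] P0: load  L0 | P0:S(14), P1:I, P2:S(14), P3:I | bus: BusRd,Flush
[13] P1: load  L2 | P0:I, P1:S(30), P2:I, P3:S(30) | bus: BusRd,Flush
[14] P2: store L0 := 40 | P0:I, P1:I, P2:M(40), P3:I | bus: BusUpgr
[15] P0: load  L0 | P0:S(40), P1:I, P2:S(40), P3:I | bus: BusRd,Flush
[16] P3: store L3 := 7 | P0:I, P1:I, P2:I, P3:M(7) | bus: BusRdX
[17] P2: load  L1 | P0:S(75), P1:I, P2:S(75), P3:I | bus: BusRd,Flush
[18] P0: load  L0 | P0:S(40), P1:I, P2:S(40), P3:I | bus: none
[19] P3: load  L3 | P0:I, P1:I, P2:I, P3:M(7) | bus: none
[20] P2: load  L2 | P0:I, P1:S(30), P2:S(30), P3:S(30) | bus: BusRd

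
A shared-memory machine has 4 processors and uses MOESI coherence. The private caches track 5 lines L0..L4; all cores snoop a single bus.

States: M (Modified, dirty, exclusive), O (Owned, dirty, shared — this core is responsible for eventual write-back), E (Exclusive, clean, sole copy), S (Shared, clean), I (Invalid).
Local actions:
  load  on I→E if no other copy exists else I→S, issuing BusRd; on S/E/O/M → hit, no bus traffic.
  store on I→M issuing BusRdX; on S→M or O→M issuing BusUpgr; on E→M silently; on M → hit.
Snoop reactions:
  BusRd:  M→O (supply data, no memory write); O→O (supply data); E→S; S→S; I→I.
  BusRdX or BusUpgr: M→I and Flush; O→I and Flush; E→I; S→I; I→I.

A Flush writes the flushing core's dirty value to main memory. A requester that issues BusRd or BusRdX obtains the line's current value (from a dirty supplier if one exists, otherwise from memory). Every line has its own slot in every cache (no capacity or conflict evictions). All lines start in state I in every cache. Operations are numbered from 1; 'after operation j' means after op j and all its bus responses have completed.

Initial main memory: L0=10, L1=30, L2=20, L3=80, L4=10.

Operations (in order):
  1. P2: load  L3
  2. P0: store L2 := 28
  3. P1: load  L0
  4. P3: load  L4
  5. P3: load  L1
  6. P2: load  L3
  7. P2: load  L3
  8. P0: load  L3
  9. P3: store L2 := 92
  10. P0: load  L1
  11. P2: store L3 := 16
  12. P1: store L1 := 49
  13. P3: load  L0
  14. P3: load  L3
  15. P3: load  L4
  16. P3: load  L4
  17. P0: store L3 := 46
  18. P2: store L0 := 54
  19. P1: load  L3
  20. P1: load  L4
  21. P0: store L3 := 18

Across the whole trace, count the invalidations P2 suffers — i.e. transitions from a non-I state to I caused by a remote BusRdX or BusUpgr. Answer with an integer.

[1] P2: load  L3 | P0:I, P1:I, P2:E(80), P3:I | bus: BusRd
[2] P0: store L2 := 28 | P0:M(28), P1:I, P2:I, P3:I | bus: BusRdX
[3] P1: load  L0 | P0:I, P1:E(10), P2:I, P3:I | bus: BusRd
[4] P3: load  L4 | P0:I, P1:I, P2:I, P3:E(10) | bus: BusRd
[5] P3: load  L1 | P0:I, P1:I, P2:I, P3:E(30) | bus: BusRd
[6] P2: load  L3 | P0:I, P1:I, P2:E(80), P3:I | bus: none
[7] P2: load  L3 | P0:I, P1:I, P2:E(80), P3:I | bus: none
[8] P0: load  L3 | P0:S(80), P1:I, P2:S(80), P3:I | bus: BusRd
[9] P3: store L2 := 92 | P0:I, P1:I, P2:I, P3:M(92) | bus: BusRdX,Flush
[10] P0: load  L1 | P0:S(30), P1:I, P2:I, P3:S(30) | bus: BusRd
[11] P2: store L3 := 16 | P0:I, P1:I, P2:M(16), P3:I | bus: BusUpgr
[12] P1: store L1 := 49 | P0:I, P1:M(49), P2:I, P3:I | bus: BusRdX
[13] P3: load  L0 | P0:I, P1:S(10), P2:I, P3:S(10) | bus: BusRd
[14] P3: load  L3 | P0:I, P1:I, P2:O(16), P3:S(16) | bus: BusRd
[15] P3: load  L4 | P0:I, P1:I, P2:I, P3:E(10) | bus: none
[16] P3: load  L4 | P0:I, P1:I, P2:I, P3:E(10) | bus: none
[17] P0: store L3 := 46 | P0:M(46), P1:I, P2:I, P3:I | bus: BusRdX,Flush
[18] P2: store L0 := 54 | P0:I, P1:I, P2:M(54), P3:I | bus: BusRdX
[19] P1: load  L3 | P0:O(46), P1:S(46), P2:I, P3:I | bus: BusRd
[20] P1: load  L4 | P0:I, P1:S(10), P2:I, P3:S(10) | bus: BusRd
[21] P0: store L3 := 18 | P0:M(18), P1:I, P2:I, P3:I | bus: BusUpgr

invalidations = 1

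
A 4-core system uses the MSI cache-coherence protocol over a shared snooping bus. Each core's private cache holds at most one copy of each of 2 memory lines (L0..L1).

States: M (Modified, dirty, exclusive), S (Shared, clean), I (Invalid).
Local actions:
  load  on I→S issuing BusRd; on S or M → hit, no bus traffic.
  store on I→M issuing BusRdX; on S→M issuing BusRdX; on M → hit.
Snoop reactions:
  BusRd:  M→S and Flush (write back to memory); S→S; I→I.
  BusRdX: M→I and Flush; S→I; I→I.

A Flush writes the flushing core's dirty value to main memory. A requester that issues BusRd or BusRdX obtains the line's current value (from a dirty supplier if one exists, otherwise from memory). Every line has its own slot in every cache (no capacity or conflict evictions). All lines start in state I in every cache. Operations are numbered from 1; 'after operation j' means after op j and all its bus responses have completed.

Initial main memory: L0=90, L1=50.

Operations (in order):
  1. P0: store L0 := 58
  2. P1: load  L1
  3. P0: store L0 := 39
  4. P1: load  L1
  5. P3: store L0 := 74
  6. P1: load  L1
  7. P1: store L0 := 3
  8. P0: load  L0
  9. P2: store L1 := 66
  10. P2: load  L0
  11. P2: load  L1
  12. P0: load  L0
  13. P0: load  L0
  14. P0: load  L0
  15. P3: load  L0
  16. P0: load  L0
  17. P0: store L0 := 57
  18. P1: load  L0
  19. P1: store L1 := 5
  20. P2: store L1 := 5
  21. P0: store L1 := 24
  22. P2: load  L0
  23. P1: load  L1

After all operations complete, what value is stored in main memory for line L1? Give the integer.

  op1 P0: store L0 := 58 → M/I/I/I on L0; bus BusRdX; mem=90
  op2 P1: load  L1 → I/S/I/I on L1; bus BusRd; mem=50
  op3 P0: store L0 := 39 → M/I/I/I on L0; bus (none); mem=90
  op4 P1: load  L1 → I/S/I/I on L1; bus (none); mem=50
  op5 P3: store L0 := 74 → I/I/I/M on L0; bus BusRdX Flush; mem=39
  op6 P1: load  L1 → I/S/I/I on L1; bus (none); mem=50
  op7 P1: store L0 := 3 → I/M/I/I on L0; bus BusRdX Flush; mem=74
  op8 P0: load  L0 → S/S/I/I on L0; bus BusRd Flush; mem=3
  op9 P2: store L1 := 66 → I/I/M/I on L1; bus BusRdX; mem=50
  op10 P2: load  L0 → S/S/S/I on L0; bus BusRd; mem=3
  op11 P2: load  L1 → I/I/M/I on L1; bus (none); mem=50
  op12 P0: load  L0 → S/S/S/I on L0; bus (none); mem=3
  op13 P0: load  L0 → S/S/S/I on L0; bus (none); mem=3
  op14 P0: load  L0 → S/S/S/I on L0; bus (none); mem=3
  op15 P3: load  L0 → S/S/S/S on L0; bus BusRd; mem=3
  op16 P0: load  L0 → S/S/S/S on L0; bus (none); mem=3
  op17 P0: store L0 := 57 → M/I/I/I on L0; bus BusRdX; mem=3
  op18 P1: load  L0 → S/S/I/I on L0; bus BusRd Flush; mem=57
  op19 P1: store L1 := 5 → I/M/I/I on L1; bus BusRdX Flush; mem=66
  op20 P2: store L1 := 5 → I/I/M/I on L1; bus BusRdX Flush; mem=5
  op21 P0: store L1 := 24 → M/I/I/I on L1; bus BusRdX Flush; mem=5
  op22 P2: load  L0 → S/S/S/I on L0; bus BusRd; mem=57
  op23 P1: load  L1 → S/S/I/I on L1; bus BusRd Flush; mem=24

memory[L1] = 24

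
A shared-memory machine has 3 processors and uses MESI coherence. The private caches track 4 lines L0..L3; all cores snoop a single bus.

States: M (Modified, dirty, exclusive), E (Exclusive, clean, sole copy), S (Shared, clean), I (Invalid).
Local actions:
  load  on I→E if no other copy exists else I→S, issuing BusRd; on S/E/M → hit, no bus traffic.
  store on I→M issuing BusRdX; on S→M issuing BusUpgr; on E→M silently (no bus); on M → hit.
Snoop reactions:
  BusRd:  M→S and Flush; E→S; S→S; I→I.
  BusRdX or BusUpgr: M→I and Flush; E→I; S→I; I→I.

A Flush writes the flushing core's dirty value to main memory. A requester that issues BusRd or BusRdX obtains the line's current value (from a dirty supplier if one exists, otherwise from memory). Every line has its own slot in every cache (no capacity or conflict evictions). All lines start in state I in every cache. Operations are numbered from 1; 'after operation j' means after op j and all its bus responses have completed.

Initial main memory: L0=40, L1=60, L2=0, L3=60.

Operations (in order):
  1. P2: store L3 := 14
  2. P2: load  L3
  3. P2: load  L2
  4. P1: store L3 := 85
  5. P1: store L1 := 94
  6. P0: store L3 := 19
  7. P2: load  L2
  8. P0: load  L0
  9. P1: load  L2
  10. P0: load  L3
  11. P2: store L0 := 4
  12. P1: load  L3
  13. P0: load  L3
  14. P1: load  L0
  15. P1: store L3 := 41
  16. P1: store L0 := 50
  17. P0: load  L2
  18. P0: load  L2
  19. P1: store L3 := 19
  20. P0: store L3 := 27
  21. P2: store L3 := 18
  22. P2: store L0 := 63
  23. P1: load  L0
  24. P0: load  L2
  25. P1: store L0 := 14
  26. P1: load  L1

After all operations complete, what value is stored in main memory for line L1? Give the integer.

memory[L1] = 60

  op1 P2: store L3 := 14 → I/I/M on L3; bus BusRdX; mem=60
  op2 P2: load  L3 → I/I/M on L3; bus (none); mem=60
  op3 P2: load  L2 → I/I/E on L2; bus BusRd; mem=0
  op4 P1: store L3 := 85 → I/M/I on L3; bus BusRdX Flush; mem=14
  op5 P1: store L1 := 94 → I/M/I on L1; bus BusRdX; mem=60
  op6 P0: store L3 := 19 → M/I/I on L3; bus BusRdX Flush; mem=85
  op7 P2: load  L2 → I/I/E on L2; bus (none); mem=0
  op8 P0: load  L0 → E/I/I on L0; bus BusRd; mem=40
  op9 P1: load  L2 → I/S/S on L2; bus BusRd; mem=0
  op10 P0: load  L3 → M/I/I on L3; bus (none); mem=85
  op11 P2: store L0 := 4 → I/I/M on L0; bus BusRdX; mem=40
  op12 P1: load  L3 → S/S/I on L3; bus BusRd Flush; mem=19
  op13 P0: load  L3 → S/S/I on L3; bus (none); mem=19
  op14 P1: load  L0 → I/S/S on L0; bus BusRd Flush; mem=4
  op15 P1: store L3 := 41 → I/M/I on L3; bus BusUpgr; mem=19
  op16 P1: store L0 := 50 → I/M/I on L0; bus BusUpgr; mem=4
  op17 P0: load  L2 → S/S/S on L2; bus BusRd; mem=0
  op18 P0: load  L2 → S/S/S on L2; bus (none); mem=0
  op19 P1: store L3 := 19 → I/M/I on L3; bus (none); mem=19
  op20 P0: store L3 := 27 → M/I/I on L3; bus BusRdX Flush; mem=19
  op21 P2: store L3 := 18 → I/I/M on L3; bus BusRdX Flush; mem=27
  op22 P2: store L0 := 63 → I/I/M on L0; bus BusRdX Flush; mem=50
  op23 P1: load  L0 → I/S/S on L0; bus BusRd Flush; mem=63
  op24 P0: load  L2 → S/S/S on L2; bus (none); mem=0
  op25 P1: store L0 := 14 → I/M/I on L0; bus BusUpgr; mem=63
  op26 P1: load  L1 → I/M/I on L1; bus (none); mem=60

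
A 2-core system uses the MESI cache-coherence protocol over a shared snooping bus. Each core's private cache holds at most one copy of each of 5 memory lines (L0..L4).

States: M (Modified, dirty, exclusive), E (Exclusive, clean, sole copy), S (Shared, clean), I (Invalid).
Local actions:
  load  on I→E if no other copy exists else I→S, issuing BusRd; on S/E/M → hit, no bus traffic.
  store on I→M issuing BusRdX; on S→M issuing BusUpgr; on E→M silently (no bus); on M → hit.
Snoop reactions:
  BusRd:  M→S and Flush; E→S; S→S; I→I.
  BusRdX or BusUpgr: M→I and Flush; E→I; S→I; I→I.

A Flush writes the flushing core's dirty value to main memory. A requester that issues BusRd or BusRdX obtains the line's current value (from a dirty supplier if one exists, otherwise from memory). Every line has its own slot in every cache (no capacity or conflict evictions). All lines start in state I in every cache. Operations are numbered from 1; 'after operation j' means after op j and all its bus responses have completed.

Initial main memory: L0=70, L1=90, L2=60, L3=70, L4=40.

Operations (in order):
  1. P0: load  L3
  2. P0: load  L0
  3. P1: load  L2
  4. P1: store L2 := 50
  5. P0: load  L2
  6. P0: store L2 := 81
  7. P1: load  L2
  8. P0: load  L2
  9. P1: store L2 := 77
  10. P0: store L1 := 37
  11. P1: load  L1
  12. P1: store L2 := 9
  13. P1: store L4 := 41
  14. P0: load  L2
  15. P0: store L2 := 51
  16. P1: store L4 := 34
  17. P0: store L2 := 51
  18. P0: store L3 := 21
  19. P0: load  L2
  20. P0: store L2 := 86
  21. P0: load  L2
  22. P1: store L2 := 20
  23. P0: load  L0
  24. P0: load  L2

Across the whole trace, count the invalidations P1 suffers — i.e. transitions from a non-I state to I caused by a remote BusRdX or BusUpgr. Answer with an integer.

invalidations = 2

step 1: P0: load  L3  ⟶  EI  (L3)  txn=BusRd  M[L3]=70
step 2: P0: load  L0  ⟶  EI  (L0)  txn=BusRd  M[L0]=70
step 3: P1: load  L2  ⟶  IE  (L2)  txn=BusRd  M[L2]=60
step 4: P1: store L2 := 50  ⟶  IM  (L2)  txn=∅  M[L2]=60
step 5: P0: load  L2  ⟶  SS  (L2)  txn=BusRd+Flush  M[L2]=50
step 6: P0: store L2 := 81  ⟶  MI  (L2)  txn=BusUpgr  M[L2]=50
step 7: P1: load  L2  ⟶  SS  (L2)  txn=BusRd+Flush  M[L2]=81
step 8: P0: load  L2  ⟶  SS  (L2)  txn=∅  M[L2]=81
step 9: P1: store L2 := 77  ⟶  IM  (L2)  txn=BusUpgr  M[L2]=81
step 10: P0: store L1 := 37  ⟶  MI  (L1)  txn=BusRdX  M[L1]=90
step 11: P1: load  L1  ⟶  SS  (L1)  txn=BusRd+Flush  M[L1]=37
step 12: P1: store L2 := 9  ⟶  IM  (L2)  txn=∅  M[L2]=81
step 13: P1: store L4 := 41  ⟶  IM  (L4)  txn=BusRdX  M[L4]=40
step 14: P0: load  L2  ⟶  SS  (L2)  txn=BusRd+Flush  M[L2]=9
step 15: P0: store L2 := 51  ⟶  MI  (L2)  txn=BusUpgr  M[L2]=9
step 16: P1: store L4 := 34  ⟶  IM  (L4)  txn=∅  M[L4]=40
step 17: P0: store L2 := 51  ⟶  MI  (L2)  txn=∅  M[L2]=9
step 18: P0: store L3 := 21  ⟶  MI  (L3)  txn=∅  M[L3]=70
step 19: P0: load  L2  ⟶  MI  (L2)  txn=∅  M[L2]=9
step 20: P0: store L2 := 86  ⟶  MI  (L2)  txn=∅  M[L2]=9
step 21: P0: load  L2  ⟶  MI  (L2)  txn=∅  M[L2]=9
step 22: P1: store L2 := 20  ⟶  IM  (L2)  txn=BusRdX+Flush  M[L2]=86
step 23: P0: load  L0  ⟶  EI  (L0)  txn=∅  M[L0]=70
step 24: P0: load  L2  ⟶  SS  (L2)  txn=BusRd+Flush  M[L2]=20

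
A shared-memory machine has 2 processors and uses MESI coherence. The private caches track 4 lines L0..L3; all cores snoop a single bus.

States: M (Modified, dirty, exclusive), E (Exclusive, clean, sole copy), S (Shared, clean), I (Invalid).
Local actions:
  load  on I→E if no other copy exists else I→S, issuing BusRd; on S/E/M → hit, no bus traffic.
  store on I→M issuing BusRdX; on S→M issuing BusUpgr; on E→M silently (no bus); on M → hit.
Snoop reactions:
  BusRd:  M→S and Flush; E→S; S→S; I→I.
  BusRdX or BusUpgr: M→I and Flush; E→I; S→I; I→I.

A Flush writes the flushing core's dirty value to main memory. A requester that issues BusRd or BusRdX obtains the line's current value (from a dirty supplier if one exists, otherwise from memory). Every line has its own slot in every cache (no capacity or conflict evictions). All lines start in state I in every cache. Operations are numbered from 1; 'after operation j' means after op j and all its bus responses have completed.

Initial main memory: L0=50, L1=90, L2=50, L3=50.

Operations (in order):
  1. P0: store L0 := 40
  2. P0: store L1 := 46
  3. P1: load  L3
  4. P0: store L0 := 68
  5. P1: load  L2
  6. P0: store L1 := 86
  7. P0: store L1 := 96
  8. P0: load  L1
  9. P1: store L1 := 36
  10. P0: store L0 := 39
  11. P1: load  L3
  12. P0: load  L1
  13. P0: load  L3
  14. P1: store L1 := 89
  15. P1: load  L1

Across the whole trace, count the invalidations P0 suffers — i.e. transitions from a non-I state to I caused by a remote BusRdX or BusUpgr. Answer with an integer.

step 1: P0: store L0 := 40  ⟶  MI  (L0)  txn=BusRdX  M[L0]=50
step 2: P0: store L1 := 46  ⟶  MI  (L1)  txn=BusRdX  M[L1]=90
step 3: P1: load  L3  ⟶  IE  (L3)  txn=BusRd  M[L3]=50
step 4: P0: store L0 := 68  ⟶  MI  (L0)  txn=∅  M[L0]=50
step 5: P1: load  L2  ⟶  IE  (L2)  txn=BusRd  M[L2]=50
step 6: P0: store L1 := 86  ⟶  MI  (L1)  txn=∅  M[L1]=90
step 7: P0: store L1 := 96  ⟶  MI  (L1)  txn=∅  M[L1]=90
step 8: P0: load  L1  ⟶  MI  (L1)  txn=∅  M[L1]=90
step 9: P1: store L1 := 36  ⟶  IM  (L1)  txn=BusRdX+Flush  M[L1]=96
step 10: P0: store L0 := 39  ⟶  MI  (L0)  txn=∅  M[L0]=50
step 11: P1: load  L3  ⟶  IE  (L3)  txn=∅  M[L3]=50
step 12: P0: load  L1  ⟶  SS  (L1)  txn=BusRd+Flush  M[L1]=36
step 13: P0: load  L3  ⟶  SS  (L3)  txn=BusRd  M[L3]=50
step 14: P1: store L1 := 89  ⟶  IM  (L1)  txn=BusUpgr  M[L1]=36
step 15: P1: load  L1  ⟶  IM  (L1)  txn=∅  M[L1]=36

invalidations = 2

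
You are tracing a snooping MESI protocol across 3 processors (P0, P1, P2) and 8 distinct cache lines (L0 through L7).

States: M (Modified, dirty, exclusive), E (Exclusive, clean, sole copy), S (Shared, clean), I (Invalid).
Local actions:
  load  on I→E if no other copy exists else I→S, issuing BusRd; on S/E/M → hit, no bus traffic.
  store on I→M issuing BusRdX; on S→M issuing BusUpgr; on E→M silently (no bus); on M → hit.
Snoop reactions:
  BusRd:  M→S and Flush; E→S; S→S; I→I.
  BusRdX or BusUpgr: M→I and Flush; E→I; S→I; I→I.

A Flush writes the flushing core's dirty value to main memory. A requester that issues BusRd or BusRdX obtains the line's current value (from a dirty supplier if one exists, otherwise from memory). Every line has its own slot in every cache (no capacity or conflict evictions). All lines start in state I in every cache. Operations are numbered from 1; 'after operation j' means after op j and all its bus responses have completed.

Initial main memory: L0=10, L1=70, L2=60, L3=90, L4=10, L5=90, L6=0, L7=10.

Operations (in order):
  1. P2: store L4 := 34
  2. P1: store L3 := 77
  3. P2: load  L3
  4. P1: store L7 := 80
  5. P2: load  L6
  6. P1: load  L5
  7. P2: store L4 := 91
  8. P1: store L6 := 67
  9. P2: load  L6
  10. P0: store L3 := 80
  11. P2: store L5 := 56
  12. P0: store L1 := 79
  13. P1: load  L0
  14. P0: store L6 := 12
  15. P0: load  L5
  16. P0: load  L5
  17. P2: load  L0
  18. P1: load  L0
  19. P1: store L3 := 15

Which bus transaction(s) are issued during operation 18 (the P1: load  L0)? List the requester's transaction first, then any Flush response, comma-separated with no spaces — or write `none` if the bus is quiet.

[1] P2: store L4 := 34 | P0:I, P1:I, P2:M(34) | bus: BusRdX
[2] P1: store L3 := 77 | P0:I, P1:M(77), P2:I | bus: BusRdX
[3] P2: load  L3 | P0:I, P1:S(77), P2:S(77) | bus: BusRd,Flush
[4] P1: store L7 := 80 | P0:I, P1:M(80), P2:I | bus: BusRdX
[5] P2: load  L6 | P0:I, P1:I, P2:E(0) | bus: BusRd
[6] P1: load  L5 | P0:I, P1:E(90), P2:I | bus: BusRd
[7] P2: store L4 := 91 | P0:I, P1:I, P2:M(91) | bus: none
[8] P1: store L6 := 67 | P0:I, P1:M(67), P2:I | bus: BusRdX
[9] P2: load  L6 | P0:I, P1:S(67), P2:S(67) | bus: BusRd,Flush
[10] P0: store L3 := 80 | P0:M(80), P1:I, P2:I | bus: BusRdX
[11] P2: store L5 := 56 | P0:I, P1:I, P2:M(56) | bus: BusRdX
[12] P0: store L1 := 79 | P0:M(79), P1:I, P2:I | bus: BusRdX
[13] P1: load  L0 | P0:I, P1:E(10), P2:I | bus: BusRd
[14] P0: store L6 := 12 | P0:M(12), P1:I, P2:I | bus: BusRdX
[15] P0: load  L5 | P0:S(56), P1:I, P2:S(56) | bus: BusRd,Flush
[16] P0: load  L5 | P0:S(56), P1:I, P2:S(56) | bus: none
[17] P2: load  L0 | P0:I, P1:S(10), P2:S(10) | bus: BusRd
[18] P1: load  L0 | P0:I, P1:S(10), P2:S(10) | bus: none
[19] P1: store L3 := 15 | P0:I, P1:M(15), P2:I | bus: BusRdX,Flush

bus = none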